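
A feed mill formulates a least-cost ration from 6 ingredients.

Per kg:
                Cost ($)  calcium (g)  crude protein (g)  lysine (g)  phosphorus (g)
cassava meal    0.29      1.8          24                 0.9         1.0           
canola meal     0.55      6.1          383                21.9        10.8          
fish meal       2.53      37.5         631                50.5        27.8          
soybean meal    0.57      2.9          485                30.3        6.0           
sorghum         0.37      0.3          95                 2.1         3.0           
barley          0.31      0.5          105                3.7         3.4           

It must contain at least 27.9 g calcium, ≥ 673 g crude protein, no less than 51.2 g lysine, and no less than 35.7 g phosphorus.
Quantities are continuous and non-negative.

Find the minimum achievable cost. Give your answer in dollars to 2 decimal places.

Let x1 = kg of cassava meal, x2 = kg of canola meal, x3 = kg of fish meal, x4 = kg of soybean meal, x5 = kg of sorghum, x6 = kg of barley.
Minimise 0.29x1 + 0.55x2 + 2.53x3 + 0.57x4 + 0.37x5 + 0.31x6 with:
  1.8x1 + 6.1x2 + 37.5x3 + 2.9x4 + 0.3x5 + 0.5x6 ≥ 27.9   (calcium)
  24x1 + 383x2 + 631x3 + 485x4 + 95x5 + 105x6 ≥ 673   (crude protein)
  0.9x1 + 21.9x2 + 50.5x3 + 30.3x4 + 2.1x5 + 3.7x6 ≥ 51.2   (lysine)
  1x1 + 10.8x2 + 27.8x3 + 6x4 + 3x5 + 3.4x6 ≥ 35.7   (phosphorus)
  x1, x2, x3, x4, x5, x6 ≥ 0.
The minimum-cost mix takes nothing from cassava meal, soybean meal, sorghum, barley — only canola meal, fish meal. There the calcium and phosphorus constraints are tight.
Solving gives x2 = 2.392, x3 = 0.3549.
Total cost: 0.55·2.392 + 2.53·0.3549 = 2.2135.

$2.21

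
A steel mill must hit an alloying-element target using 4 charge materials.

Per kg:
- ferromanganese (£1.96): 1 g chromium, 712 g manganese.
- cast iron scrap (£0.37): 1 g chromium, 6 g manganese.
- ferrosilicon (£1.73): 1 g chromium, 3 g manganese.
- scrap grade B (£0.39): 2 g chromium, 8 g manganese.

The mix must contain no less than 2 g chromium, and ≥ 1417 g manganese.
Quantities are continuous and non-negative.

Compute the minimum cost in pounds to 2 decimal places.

Let x1 = kg of ferromanganese, x2 = kg of cast iron scrap, x3 = kg of ferrosilicon, x4 = kg of scrap grade B.
Minimize 1.96x1 + 0.37x2 + 1.73x3 + 0.39x4 s.t.:
  1x1 + 1x2 + 1x3 + 2x4 ≥ 2   (chromium)
  712x1 + 6x2 + 3x3 + 8x4 ≥ 1417   (manganese)
  x1, x2, x3, x4 ≥ 0.
The optimal basis is {ferromanganese, scrap grade B}; cast iron scrap, ferrosilicon drop out. Binding constraints: chromium and manganese.
Solving gives x1 = 1.99, x4 = 0.004944.
Hence cost = 1.96·1.99 + 0.39·0.004944 = £3.9023.

£3.90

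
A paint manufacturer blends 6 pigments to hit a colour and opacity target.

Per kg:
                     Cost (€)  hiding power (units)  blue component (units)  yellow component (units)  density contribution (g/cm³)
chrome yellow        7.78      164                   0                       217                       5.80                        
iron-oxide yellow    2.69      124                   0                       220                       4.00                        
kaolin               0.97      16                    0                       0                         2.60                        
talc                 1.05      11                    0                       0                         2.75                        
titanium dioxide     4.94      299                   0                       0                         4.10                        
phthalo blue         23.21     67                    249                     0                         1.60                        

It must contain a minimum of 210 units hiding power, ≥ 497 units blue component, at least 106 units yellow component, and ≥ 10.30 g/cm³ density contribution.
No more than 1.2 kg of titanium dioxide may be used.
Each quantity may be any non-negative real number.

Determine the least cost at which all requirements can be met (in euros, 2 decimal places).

Let x1 = kg of chrome yellow, x2 = kg of iron-oxide yellow, x3 = kg of kaolin, x4 = kg of talc, x5 = kg of titanium dioxide, x6 = kg of phthalo blue.
min 7.78x1 + 2.69x2 + 0.97x3 + 1.05x4 + 4.94x5 + 23.21x6 subject to:
  164x1 + 124x2 + 16x3 + 11x4 + 299x5 + 67x6 ≥ 210   (hiding power)
  249x6 ≥ 497   (blue component)
  217x1 + 220x2 ≥ 106   (yellow component)
  5.8x1 + 4x2 + 2.6x3 + 2.75x4 + 4.1x5 + 1.6x6 ≥ 10.3   (density contribution)
  x5 ≤ 1.2
  x1, x2, x3, x4, x5, x6 ≥ 0.
The minimum-cost mix takes nothing from chrome yellow, talc, titanium dioxide — only iron-oxide yellow, kaolin, phthalo blue. There the blue component, yellow component, density contribution constraints are tight.
Solving gives x2 = 0.4818, x3 = 1.992, x6 = 1.996.
Hence cost = 2.69·0.4818 + 0.97·1.992 + 23.21·1.996 = €49.5554.

€49.56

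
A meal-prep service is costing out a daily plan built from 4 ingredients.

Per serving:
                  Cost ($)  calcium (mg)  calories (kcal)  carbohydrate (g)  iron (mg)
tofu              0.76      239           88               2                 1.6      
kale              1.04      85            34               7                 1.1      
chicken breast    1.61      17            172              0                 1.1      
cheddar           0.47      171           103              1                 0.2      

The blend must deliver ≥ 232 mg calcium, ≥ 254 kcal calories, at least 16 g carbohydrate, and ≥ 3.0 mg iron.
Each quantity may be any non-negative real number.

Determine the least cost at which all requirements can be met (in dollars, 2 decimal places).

$3.02

This is a linear program. Let x1 = servings of tofu, x2 = servings of kale, x3 = servings of chicken breast, x4 = servings of cheddar.
Minimise 0.76x1 + 1.04x2 + 1.61x3 + 0.47x4 s.t.:
  239x1 + 85x2 + 17x3 + 171x4 ≥ 232   (calcium)
  88x1 + 34x2 + 172x3 + 103x4 ≥ 254   (calories)
  2x1 + 7x2 + 1x4 ≥ 16   (carbohydrate)
  1.6x1 + 1.1x2 + 1.1x3 + 0.2x4 ≥ 3   (iron)
  x1, x2, x3, x4 ≥ 0.
At the optimum only tofu, kale, cheddar are positive (chicken breast = 0). There the calories, carbohydrate, iron constraints are tight.
Optimal quantities: tofu = 0.3266 servings, kale = 1.973 servings, cheddar = 1.536 servings.
Total cost: 0.76·0.3266 + 1.04·1.973 + 0.47·1.536 = 3.0221.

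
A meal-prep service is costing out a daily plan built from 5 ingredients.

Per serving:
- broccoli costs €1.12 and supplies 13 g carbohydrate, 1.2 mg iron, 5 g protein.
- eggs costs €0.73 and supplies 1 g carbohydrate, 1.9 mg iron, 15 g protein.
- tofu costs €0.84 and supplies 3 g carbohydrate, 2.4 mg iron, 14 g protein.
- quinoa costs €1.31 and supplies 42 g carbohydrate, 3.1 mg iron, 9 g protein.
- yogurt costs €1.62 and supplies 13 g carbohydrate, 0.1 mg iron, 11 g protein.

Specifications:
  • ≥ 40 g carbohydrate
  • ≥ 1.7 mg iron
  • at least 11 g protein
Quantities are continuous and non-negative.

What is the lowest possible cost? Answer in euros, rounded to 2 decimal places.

Let x1 = servings of broccoli, x2 = servings of eggs, x3 = servings of tofu, x4 = servings of quinoa, x5 = servings of yogurt.
Minimize 1.12x1 + 0.73x2 + 0.84x3 + 1.31x4 + 1.62x5 subject to:
  13x1 + 1x2 + 3x3 + 42x4 + 13x5 ≥ 40   (carbohydrate)
  1.2x1 + 1.9x2 + 2.4x3 + 3.1x4 + 0.1x5 ≥ 1.7   (iron)
  5x1 + 15x2 + 14x3 + 9x4 + 11x5 ≥ 11   (protein)
  x1, x2, x3, x4, x5 ≥ 0.
The cheapest feasible vertex uses only eggs, quinoa; broccoli, tofu, yogurt are not used. The carbohydrate and protein requirements are met with equality.
That vertex is x2 = 0.1643, x4 = 0.9485.
Cost = 0.73·0.1643 + 1.31·0.9485 = 1.3625.

€1.36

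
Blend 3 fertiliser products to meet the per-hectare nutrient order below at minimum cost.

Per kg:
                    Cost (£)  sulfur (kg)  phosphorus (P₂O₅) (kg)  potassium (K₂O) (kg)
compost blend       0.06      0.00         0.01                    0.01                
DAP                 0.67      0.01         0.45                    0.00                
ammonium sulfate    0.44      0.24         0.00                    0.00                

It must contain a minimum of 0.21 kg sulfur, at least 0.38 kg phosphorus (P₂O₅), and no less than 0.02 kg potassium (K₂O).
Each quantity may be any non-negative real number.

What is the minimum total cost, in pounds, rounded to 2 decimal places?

£1.03

Set it up as a linear program. Let x1 = kg of compost blend, x2 = kg of DAP, x3 = kg of ammonium sulfate.
Minimize 0.06x1 + 0.67x2 + 0.44x3 s.t.:
  0.01x2 + 0.24x3 ≥ 0.21   (sulfur)
  0.01x1 + 0.45x2 ≥ 0.38   (phosphorus (P₂O₅))
  0.01x1 ≥ 0.02   (potassium (K₂O))
  x1, x2, x3 ≥ 0.
All 3 inputs are positive at the optimum. The sulfur, phosphorus (P₂O₅), potassium (K₂O) requirements are met with equality.
So compost blend = 2 kg, DAP = 0.8 kg, ammonium sulfate = 0.8417 kg.
Cost = 0.06·2 + 0.67·0.8 + 0.44·0.8417 = 1.0263.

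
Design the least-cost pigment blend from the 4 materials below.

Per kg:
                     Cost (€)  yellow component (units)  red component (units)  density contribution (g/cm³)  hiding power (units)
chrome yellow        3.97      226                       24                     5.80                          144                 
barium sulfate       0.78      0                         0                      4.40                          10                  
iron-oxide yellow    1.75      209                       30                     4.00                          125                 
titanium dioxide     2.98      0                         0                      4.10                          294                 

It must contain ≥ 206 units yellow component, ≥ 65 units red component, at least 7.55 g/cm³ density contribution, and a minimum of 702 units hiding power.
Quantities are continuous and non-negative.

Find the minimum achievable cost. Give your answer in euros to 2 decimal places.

Set it up as a linear program. Let x1 = kg of chrome yellow, x2 = kg of barium sulfate, x3 = kg of iron-oxide yellow, x4 = kg of titanium dioxide.
Minimise 3.97x1 + 0.78x2 + 1.75x3 + 2.98x4 subject to:
  226x1 + 209x3 ≥ 206   (yellow component)
  24x1 + 30x3 ≥ 65   (red component)
  5.8x1 + 4.4x2 + 4x3 + 4.1x4 ≥ 7.55   (density contribution)
  144x1 + 10x2 + 125x3 + 294x4 ≥ 702   (hiding power)
  x1, x2, x3, x4 ≥ 0.
The minimum-cost mix takes nothing from chrome yellow, barium sulfate — only iron-oxide yellow, titanium dioxide. Binding constraints: red component and hiding power.
That vertex is x3 = 2.167, x4 = 1.467.
Objective = 1.75·2.167 + 2.98·1.467 = 8.1639.

€8.16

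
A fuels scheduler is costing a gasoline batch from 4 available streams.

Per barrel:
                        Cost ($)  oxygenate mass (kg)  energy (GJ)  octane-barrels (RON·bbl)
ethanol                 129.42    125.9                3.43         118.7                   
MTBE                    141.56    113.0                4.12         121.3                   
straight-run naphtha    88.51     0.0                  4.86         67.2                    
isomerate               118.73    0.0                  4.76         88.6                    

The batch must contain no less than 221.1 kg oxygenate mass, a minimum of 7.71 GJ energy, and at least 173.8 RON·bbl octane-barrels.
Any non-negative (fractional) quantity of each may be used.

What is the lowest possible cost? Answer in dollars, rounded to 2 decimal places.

Let x1 = barrels of ethanol, x2 = barrels of MTBE, x3 = barrels of straight-run naphtha, x4 = barrels of isomerate.
min 129.42x1 + 141.56x2 + 88.51x3 + 118.73x4 s.t.:
  125.9x1 + 113x2 ≥ 221.1   (oxygenate mass)
  3.43x1 + 4.12x2 + 4.86x3 + 4.76x4 ≥ 7.71   (energy)
  118.7x1 + 121.3x2 + 67.2x3 + 88.6x4 ≥ 173.8   (octane-barrels)
  x1, x2, x3, x4 ≥ 0.
The minimum-cost mix takes nothing from MTBE, isomerate — only ethanol, straight-run naphtha. There the oxygenate mass and energy constraints are tight.
Solving gives x1 = 1.75616, x3 = 0.346993.
Hence cost = 129.42·1.75616 + 88.51·0.346993 = $257.9946.

$257.99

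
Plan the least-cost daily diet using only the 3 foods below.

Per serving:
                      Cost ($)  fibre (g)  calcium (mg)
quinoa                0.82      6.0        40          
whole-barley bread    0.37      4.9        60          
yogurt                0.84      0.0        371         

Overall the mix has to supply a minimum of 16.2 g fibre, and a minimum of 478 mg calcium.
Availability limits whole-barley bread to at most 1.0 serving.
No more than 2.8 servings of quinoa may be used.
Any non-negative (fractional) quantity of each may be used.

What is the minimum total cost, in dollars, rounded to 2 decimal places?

Set it up as a linear program. Let x1 = servings of quinoa, x2 = servings of whole-barley bread, x3 = servings of yogurt.
Minimize 0.82x1 + 0.37x2 + 0.84x3 with:
  6x1 + 4.9x2 ≥ 16.2   (fibre)
  40x1 + 60x2 + 371x3 ≥ 478   (calcium)
  x2 ≤ 1
  x1 ≤ 2.8
  x1, x2, x3 ≥ 0.
All 3 inputs are positive at the optimum. Binding constraints: fibre, calcium, the whole-barley bread cap.
Optimal quantities: quinoa = 1.883 servings, whole-barley bread = 1 serving, yogurt = 0.9236 servings.
Total cost: 0.82·1.883 + 0.37·1 + 0.84·0.9236 = 2.6899.

$2.69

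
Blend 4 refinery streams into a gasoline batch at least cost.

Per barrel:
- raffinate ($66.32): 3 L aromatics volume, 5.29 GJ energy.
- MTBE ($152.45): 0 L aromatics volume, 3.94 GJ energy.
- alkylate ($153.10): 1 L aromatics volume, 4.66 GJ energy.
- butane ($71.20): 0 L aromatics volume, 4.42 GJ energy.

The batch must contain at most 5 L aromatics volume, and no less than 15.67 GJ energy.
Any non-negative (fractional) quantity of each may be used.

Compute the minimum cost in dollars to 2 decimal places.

Let x1 = barrels of raffinate, x2 = barrels of MTBE, x3 = barrels of alkylate, x4 = barrels of butane.
Minimize 66.32x1 + 152.45x2 + 153.1x3 + 71.2x4 with:
  3x1 + 1x3 ≤ 5   (aromatics volume)
  5.29x1 + 3.94x2 + 4.66x3 + 4.42x4 ≥ 15.67   (energy)
  x1, x2, x3, x4 ≥ 0.
At the optimum only raffinate, butane are positive (MTBE, alkylate = 0). There the aromatics volume and energy constraints are tight.
So raffinate = 1.6667 barrels, butane = 1.5505 barrels.
Cost = 66.32·1.6667 + 71.2·1.5505 = 220.9311.

$220.93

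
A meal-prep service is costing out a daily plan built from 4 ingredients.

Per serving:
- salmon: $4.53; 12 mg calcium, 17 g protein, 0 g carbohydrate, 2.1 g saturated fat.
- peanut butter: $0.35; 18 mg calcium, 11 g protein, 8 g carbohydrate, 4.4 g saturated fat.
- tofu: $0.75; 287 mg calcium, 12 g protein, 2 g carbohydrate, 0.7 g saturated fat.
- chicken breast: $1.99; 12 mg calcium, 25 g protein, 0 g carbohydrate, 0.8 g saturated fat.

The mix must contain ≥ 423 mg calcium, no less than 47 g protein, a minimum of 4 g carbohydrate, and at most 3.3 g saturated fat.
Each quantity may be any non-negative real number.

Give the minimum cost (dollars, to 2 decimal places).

Treat it as an LP. Let x1 = servings of salmon, x2 = servings of peanut butter, x3 = servings of tofu, x4 = servings of chicken breast.
Minimise 4.53x1 + 0.35x2 + 0.75x3 + 1.99x4 s.t.:
  12x1 + 18x2 + 287x3 + 12x4 ≥ 423   (calcium)
  17x1 + 11x2 + 12x3 + 25x4 ≥ 47   (protein)
  8x2 + 2x3 ≥ 4   (carbohydrate)
  2.1x1 + 4.4x2 + 0.7x3 + 0.8x4 ≤ 3.3   (saturated fat)
  x1, x2, x3, x4 ≥ 0.
The optimal basis is {peanut butter, tofu}; salmon, chicken breast drop out. Binding constraints: protein and saturated fat.
Solving gives x2 = 0.1486, x3 = 3.78.
Hence cost = 0.35·0.1486 + 0.75·3.78 = $2.8870.

$2.89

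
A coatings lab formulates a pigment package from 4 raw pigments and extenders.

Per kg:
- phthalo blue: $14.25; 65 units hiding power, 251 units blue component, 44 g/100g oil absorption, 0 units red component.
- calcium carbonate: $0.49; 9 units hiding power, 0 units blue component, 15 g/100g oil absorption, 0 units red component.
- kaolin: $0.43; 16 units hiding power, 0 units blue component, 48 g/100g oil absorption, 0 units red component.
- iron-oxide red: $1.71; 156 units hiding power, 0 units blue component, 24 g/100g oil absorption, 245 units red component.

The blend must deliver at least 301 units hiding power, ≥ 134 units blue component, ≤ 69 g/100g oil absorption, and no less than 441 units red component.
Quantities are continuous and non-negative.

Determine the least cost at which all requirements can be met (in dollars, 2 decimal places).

$10.69

Treat it as an LP. Let x1 = kg of phthalo blue, x2 = kg of calcium carbonate, x3 = kg of kaolin, x4 = kg of iron-oxide red.
Minimise 14.25x1 + 0.49x2 + 0.43x3 + 1.71x4 subject to:
  65x1 + 9x2 + 16x3 + 156x4 ≥ 301   (hiding power)
  251x1 ≥ 134   (blue component)
  44x1 + 15x2 + 48x3 + 24x4 ≤ 69   (oil absorption)
  245x4 ≥ 441   (red component)
  x1, x2, x3, x4 ≥ 0.
At the optimum only phthalo blue, iron-oxide red are positive (calcium carbonate, kaolin = 0). The blue component and red component requirements are met with equality.
So phthalo blue = 0.5339 kg, iron-oxide red = 1.8 kg.
Cost = 14.25·0.5339 + 1.71·1.8 = 10.6861.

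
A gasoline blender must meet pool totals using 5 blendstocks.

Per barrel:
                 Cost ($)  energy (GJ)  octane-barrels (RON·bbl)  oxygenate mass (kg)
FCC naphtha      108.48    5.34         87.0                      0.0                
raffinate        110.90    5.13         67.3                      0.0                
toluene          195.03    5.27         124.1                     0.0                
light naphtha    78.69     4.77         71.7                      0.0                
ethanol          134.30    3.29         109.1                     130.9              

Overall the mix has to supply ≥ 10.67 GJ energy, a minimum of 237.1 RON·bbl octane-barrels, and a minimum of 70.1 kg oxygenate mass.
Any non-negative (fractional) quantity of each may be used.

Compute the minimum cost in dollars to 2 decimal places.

$268.01

Let x1 = barrels of FCC naphtha, x2 = barrels of raffinate, x3 = barrels of toluene, x4 = barrels of light naphtha, x5 = barrels of ethanol.
Minimize 108.48x1 + 110.9x2 + 195.03x3 + 78.69x4 + 134.3x5 with:
  5.34x1 + 5.13x2 + 5.27x3 + 4.77x4 + 3.29x5 ≥ 10.67   (energy)
  87x1 + 67.3x2 + 124.1x3 + 71.7x4 + 109.1x5 ≥ 237.1   (octane-barrels)
  130.9x5 ≥ 70.1   (oxygenate mass)
  x1, x2, x3, x4, x5 ≥ 0.
The minimum-cost mix takes nothing from FCC naphtha, raffinate, toluene — only light naphtha, ethanol. There the octane-barrels and oxygenate mass constraints are tight.
So light naphtha = 2.492 barrels, ethanol = 0.5355 barrels.
Hence cost = 78.69·2.492 + 134.3·0.5355 = $268.0131.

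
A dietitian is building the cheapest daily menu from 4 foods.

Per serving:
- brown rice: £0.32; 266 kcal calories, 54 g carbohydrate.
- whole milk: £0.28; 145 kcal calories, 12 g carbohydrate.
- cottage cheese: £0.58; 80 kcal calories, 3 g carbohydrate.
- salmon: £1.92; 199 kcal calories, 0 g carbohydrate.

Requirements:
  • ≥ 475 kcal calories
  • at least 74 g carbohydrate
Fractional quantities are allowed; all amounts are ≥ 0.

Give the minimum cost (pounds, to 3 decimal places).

£0.571

Let x1 = servings of brown rice, x2 = servings of whole milk, x3 = servings of cottage cheese, x4 = servings of salmon.
min 0.32x1 + 0.28x2 + 0.58x3 + 1.92x4 s.t.:
  266x1 + 145x2 + 80x3 + 199x4 ≥ 475   (calories)
  54x1 + 12x2 + 3x3 ≥ 74   (carbohydrate)
  x1, x2, x3, x4 ≥ 0.
The minimum-cost mix takes nothing from whole milk, cottage cheese, salmon — only brown rice. There the calories constraint is tight.
That vertex is x1 = 1.7857.
Total cost: 0.32·1.7857 = 0.57142.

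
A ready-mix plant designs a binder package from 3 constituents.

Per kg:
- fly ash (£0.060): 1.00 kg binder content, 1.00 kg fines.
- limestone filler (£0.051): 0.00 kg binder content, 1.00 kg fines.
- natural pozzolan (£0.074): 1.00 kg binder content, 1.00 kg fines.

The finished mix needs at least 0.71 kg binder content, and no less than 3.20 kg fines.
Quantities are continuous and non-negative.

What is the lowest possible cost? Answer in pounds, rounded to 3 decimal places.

This is a linear program. Let x1 = kg of fly ash, x2 = kg of limestone filler, x3 = kg of natural pozzolan.
min 0.06x1 + 0.051x2 + 0.074x3 s.t.:
  1x1 + 1x3 ≥ 0.71   (binder content)
  1x1 + 1x2 + 1x3 ≥ 3.2   (fines)
  x1, x2, x3 ≥ 0.
At the optimum only fly ash, limestone filler are positive (natural pozzolan = 0). The binder content and fines requirements are met with equality.
Solving gives x1 = 0.71, x2 = 2.49.
Hence cost = 0.06·0.71 + 0.051·2.49 = £0.16959.

£0.170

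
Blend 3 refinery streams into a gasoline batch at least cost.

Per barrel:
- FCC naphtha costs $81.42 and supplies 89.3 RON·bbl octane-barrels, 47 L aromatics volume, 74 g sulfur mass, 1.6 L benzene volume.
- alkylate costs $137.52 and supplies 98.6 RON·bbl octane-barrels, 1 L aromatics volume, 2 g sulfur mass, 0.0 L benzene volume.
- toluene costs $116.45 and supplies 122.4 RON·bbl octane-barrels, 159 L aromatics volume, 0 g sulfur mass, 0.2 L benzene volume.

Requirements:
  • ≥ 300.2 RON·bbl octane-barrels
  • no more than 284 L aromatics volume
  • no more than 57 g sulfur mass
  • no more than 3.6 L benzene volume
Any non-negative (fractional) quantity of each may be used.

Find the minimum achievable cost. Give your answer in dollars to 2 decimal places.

$301.36

Let x1 = barrels of FCC naphtha, x2 = barrels of alkylate, x3 = barrels of toluene.
min 81.42x1 + 137.52x2 + 116.45x3 with:
  89.3x1 + 98.6x2 + 122.4x3 ≥ 300.2   (octane-barrels)
  47x1 + 1x2 + 159x3 ≤ 284   (aromatics volume)
  74x1 + 2x2 ≤ 57   (sulfur mass)
  1.6x1 + 0.2x3 ≤ 3.6   (benzene volume)
  x1, x2, x3 ≥ 0.
The optimal mix uses every input. The octane-barrels, aromatics volume, sulfur mass requirements are met with equality.
Optimal quantities: FCC naphtha = 0.75887 barrels, alkylate = 0.42178 barrels, toluene = 1.5592 barrels.
Hence cost = 81.42·0.75887 + 137.52·0.42178 + 116.45·1.5592 = $301.3592.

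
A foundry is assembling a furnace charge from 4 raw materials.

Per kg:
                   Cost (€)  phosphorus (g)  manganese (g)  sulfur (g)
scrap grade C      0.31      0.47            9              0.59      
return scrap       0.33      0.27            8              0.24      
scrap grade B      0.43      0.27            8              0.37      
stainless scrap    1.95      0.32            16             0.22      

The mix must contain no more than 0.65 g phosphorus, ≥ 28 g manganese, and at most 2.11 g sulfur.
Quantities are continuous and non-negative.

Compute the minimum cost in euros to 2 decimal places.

This is a linear program. Let x1 = kg of scrap grade C, x2 = kg of return scrap, x3 = kg of scrap grade B, x4 = kg of stainless scrap.
min 0.31x1 + 0.33x2 + 0.43x3 + 1.95x4 subject to:
  0.47x1 + 0.27x2 + 0.27x3 + 0.32x4 ≤ 0.65   (phosphorus)
  9x1 + 8x2 + 8x3 + 16x4 ≥ 28   (manganese)
  0.59x1 + 0.24x2 + 0.37x3 + 0.22x4 ≤ 2.11   (sulfur)
  x1, x2, x3, x4 ≥ 0.
The cheapest feasible vertex uses only return scrap, stainless scrap; scrap grade C, scrap grade B are not used. Binding constraints: phosphorus and manganese.
That vertex is x2 = 0.8182, x4 = 1.341.
Objective = 0.33·0.8182 + 1.95·1.341 = 2.88496.

€2.88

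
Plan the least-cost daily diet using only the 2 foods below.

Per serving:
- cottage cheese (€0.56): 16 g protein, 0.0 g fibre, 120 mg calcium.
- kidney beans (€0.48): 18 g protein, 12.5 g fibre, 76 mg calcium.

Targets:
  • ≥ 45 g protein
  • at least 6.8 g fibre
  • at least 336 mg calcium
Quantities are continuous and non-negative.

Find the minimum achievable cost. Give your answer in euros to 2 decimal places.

This is a linear program. Let x1 = servings of cottage cheese, x2 = servings of kidney beans.
min 0.56x1 + 0.48x2 s.t.:
  16x1 + 18x2 ≥ 45   (protein)
  12.5x2 ≥ 6.8   (fibre)
  120x1 + 76x2 ≥ 336   (calcium)
  x1, x2 ≥ 0.
Both inputs are positive at the optimum. There the fibre and calcium constraints are tight.
Solving gives x1 = 2.455, x2 = 0.544.
Total cost: 0.56·2.455 + 0.48·0.544 = 1.6359.

€1.64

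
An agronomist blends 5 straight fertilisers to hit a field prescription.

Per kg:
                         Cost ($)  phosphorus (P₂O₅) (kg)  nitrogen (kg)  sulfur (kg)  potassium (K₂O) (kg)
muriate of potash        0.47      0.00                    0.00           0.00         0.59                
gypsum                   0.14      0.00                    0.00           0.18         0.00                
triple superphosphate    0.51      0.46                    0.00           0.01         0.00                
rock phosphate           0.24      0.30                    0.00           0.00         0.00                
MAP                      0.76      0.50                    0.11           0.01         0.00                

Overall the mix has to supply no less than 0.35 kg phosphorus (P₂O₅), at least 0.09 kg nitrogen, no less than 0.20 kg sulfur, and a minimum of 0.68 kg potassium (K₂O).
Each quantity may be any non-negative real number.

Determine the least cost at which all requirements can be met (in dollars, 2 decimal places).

$1.31

Let x1 = kg of muriate of potash, x2 = kg of gypsum, x3 = kg of triple superphosphate, x4 = kg of rock phosphate, x5 = kg of MAP.
Minimize 0.47x1 + 0.14x2 + 0.51x3 + 0.24x4 + 0.76x5 subject to:
  0.46x3 + 0.3x4 + 0.5x5 ≥ 0.35   (phosphorus (P₂O₅))
  0.11x5 ≥ 0.09   (nitrogen)
  0.18x2 + 0.01x3 + 0.01x5 ≥ 0.2   (sulfur)
  0.59x1 ≥ 0.68   (potassium (K₂O))
  x1, x2, x3, x4, x5 ≥ 0.
The optimal basis is {muriate of potash, gypsum, MAP}; triple superphosphate, rock phosphate drop out. The nitrogen, sulfur, potassium (K₂O) requirements are met with equality.
Optimal quantities: muriate of potash = 1.153 kg, gypsum = 1.066 kg, MAP = 0.8182 kg.
Cost = 0.47·1.153 + 0.14·1.066 + 0.76·0.8182 = 1.3130.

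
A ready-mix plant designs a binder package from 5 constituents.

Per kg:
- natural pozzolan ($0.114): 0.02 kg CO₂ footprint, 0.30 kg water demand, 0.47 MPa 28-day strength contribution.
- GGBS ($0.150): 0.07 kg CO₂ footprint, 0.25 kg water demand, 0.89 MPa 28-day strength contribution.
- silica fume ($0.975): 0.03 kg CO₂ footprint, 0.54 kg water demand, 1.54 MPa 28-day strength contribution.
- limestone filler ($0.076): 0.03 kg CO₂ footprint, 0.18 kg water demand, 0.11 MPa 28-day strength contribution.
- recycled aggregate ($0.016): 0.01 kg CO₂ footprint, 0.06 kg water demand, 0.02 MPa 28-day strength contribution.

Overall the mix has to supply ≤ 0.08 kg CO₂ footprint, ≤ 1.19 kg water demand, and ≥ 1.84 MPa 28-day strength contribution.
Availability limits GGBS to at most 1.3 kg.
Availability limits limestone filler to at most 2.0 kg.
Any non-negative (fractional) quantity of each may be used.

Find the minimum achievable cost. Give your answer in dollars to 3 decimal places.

$0.443

This is a linear program. Let x1 = kg of natural pozzolan, x2 = kg of GGBS, x3 = kg of silica fume, x4 = kg of limestone filler, x5 = kg of recycled aggregate.
Minimise 0.114x1 + 0.15x2 + 0.975x3 + 0.076x4 + 0.016x5 with:
  0.02x1 + 0.07x2 + 0.03x3 + 0.03x4 + 0.01x5 ≤ 0.08   (CO₂ footprint)
  0.3x1 + 0.25x2 + 0.54x3 + 0.18x4 + 0.06x5 ≤ 1.19   (water demand)
  0.47x1 + 0.89x2 + 1.54x3 + 0.11x4 + 0.02x5 ≥ 1.84   (28-day strength contribution)
  x2 ≤ 1.3
  x4 ≤ 2
  x1, x2, x3, x4, x5 ≥ 0.
At the optimum only natural pozzolan, GGBS are positive (silica fume, limestone filler, recycled aggregate = 0). Binding constraints: CO₂ footprint and 28-day strength contribution.
So natural pozzolan = 3.815 kg, GGBS = 0.05298 kg.
Objective = 0.114·3.815 + 0.15·0.05298 = 0.44286.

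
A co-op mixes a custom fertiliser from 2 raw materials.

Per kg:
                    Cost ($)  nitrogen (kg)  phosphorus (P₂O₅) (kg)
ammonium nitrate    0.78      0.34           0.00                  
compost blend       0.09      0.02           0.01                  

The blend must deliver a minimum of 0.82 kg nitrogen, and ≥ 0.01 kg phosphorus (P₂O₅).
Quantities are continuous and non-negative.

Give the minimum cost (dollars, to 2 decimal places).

$1.93

Set it up as a linear program. Let x1 = kg of ammonium nitrate, x2 = kg of compost blend.
Minimise 0.78x1 + 0.09x2 s.t.:
  0.34x1 + 0.02x2 ≥ 0.82   (nitrogen)
  0.01x2 ≥ 0.01   (phosphorus (P₂O₅))
  x1, x2 ≥ 0.
Both inputs are positive at the optimum. Binding constraints: nitrogen and phosphorus (P₂O₅).
That vertex is x1 = 2.353, x2 = 1.
Total cost: 0.78·2.353 + 0.09·1 = 1.9253.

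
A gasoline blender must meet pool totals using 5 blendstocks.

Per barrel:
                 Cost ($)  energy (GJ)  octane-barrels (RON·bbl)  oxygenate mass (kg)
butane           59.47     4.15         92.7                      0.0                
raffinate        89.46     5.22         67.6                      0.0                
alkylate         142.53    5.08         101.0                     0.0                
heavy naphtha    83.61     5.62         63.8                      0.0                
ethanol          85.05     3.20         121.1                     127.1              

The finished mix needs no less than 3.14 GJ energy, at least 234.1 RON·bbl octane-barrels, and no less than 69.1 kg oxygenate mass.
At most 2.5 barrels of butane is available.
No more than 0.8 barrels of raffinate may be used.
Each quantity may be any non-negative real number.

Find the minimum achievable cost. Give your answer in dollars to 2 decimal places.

$154.18

Set it up as a linear program. Let x1 = barrels of butane, x2 = barrels of raffinate, x3 = barrels of alkylate, x4 = barrels of heavy naphtha, x5 = barrels of ethanol.
Minimize 59.47x1 + 89.46x2 + 142.53x3 + 83.61x4 + 85.05x5 s.t.:
  4.15x1 + 5.22x2 + 5.08x3 + 5.62x4 + 3.2x5 ≥ 3.14   (energy)
  92.7x1 + 67.6x2 + 101x3 + 63.8x4 + 121.1x5 ≥ 234.1   (octane-barrels)
  127.1x5 ≥ 69.1   (oxygenate mass)
  x1 ≤ 2.5
  x2 ≤ 0.8
  x1, x2, x3, x4, x5 ≥ 0.
The minimum-cost mix takes nothing from raffinate, alkylate, heavy naphtha — only butane, ethanol. There the octane-barrels and oxygenate mass constraints are tight.
Solving gives x1 = 1.815, x5 = 0.5437.
Objective = 59.47·1.815 + 85.05·0.5437 = 154.1797.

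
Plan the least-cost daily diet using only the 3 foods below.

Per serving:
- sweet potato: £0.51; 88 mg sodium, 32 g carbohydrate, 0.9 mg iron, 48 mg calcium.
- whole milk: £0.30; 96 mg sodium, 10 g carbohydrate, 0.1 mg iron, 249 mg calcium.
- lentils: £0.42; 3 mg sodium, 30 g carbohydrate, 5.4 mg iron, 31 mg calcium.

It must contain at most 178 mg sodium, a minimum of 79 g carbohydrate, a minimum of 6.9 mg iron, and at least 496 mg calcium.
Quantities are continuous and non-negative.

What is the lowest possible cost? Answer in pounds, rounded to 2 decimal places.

Let x1 = servings of sweet potato, x2 = servings of whole milk, x3 = servings of lentils.
Minimize 0.51x1 + 0.3x2 + 0.42x3 subject to:
  88x1 + 96x2 + 3x3 ≤ 178   (sodium)
  32x1 + 10x2 + 30x3 ≥ 79   (carbohydrate)
  0.9x1 + 0.1x2 + 5.4x3 ≥ 6.9   (iron)
  48x1 + 249x2 + 31x3 ≥ 496   (calcium)
  x1, x2, x3 ≥ 0.
The cheapest feasible vertex uses only whole milk, lentils; sweet potato is not used. Binding constraints: carbohydrate and calcium.
Optimal quantities: whole milk = 1.736 servings, lentils = 2.055 servings.
Cost = 0.3·1.736 + 0.42·2.055 = 1.3839.

£1.38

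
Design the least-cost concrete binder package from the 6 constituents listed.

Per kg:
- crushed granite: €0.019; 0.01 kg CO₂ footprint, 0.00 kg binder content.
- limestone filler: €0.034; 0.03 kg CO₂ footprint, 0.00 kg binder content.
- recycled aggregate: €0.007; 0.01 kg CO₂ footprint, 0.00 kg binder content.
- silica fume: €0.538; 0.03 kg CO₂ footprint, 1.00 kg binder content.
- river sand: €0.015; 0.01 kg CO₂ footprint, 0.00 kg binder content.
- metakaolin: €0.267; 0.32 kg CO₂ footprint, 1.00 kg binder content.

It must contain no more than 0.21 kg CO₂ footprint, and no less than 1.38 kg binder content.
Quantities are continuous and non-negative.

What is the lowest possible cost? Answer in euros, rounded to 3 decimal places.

Let x1 = kg of crushed granite, x2 = kg of limestone filler, x3 = kg of recycled aggregate, x4 = kg of silica fume, x5 = kg of river sand, x6 = kg of metakaolin.
Minimize 0.019x1 + 0.034x2 + 0.007x3 + 0.538x4 + 0.015x5 + 0.267x6 with:
  0.01x1 + 0.03x2 + 0.01x3 + 0.03x4 + 0.01x5 + 0.32x6 ≤ 0.21   (CO₂ footprint)
  1x4 + 1x6 ≥ 1.38   (binder content)
  x1, x2, x3, x4, x5, x6 ≥ 0.
At the optimum only silica fume, metakaolin are positive (crushed granite, limestone filler, recycled aggregate, river sand = 0). The CO₂ footprint and binder content requirements are met with equality.
That vertex is x4 = 0.7986, x6 = 0.5814.
Hence cost = 0.538·0.7986 + 0.267·0.5814 = €0.58488.

€0.585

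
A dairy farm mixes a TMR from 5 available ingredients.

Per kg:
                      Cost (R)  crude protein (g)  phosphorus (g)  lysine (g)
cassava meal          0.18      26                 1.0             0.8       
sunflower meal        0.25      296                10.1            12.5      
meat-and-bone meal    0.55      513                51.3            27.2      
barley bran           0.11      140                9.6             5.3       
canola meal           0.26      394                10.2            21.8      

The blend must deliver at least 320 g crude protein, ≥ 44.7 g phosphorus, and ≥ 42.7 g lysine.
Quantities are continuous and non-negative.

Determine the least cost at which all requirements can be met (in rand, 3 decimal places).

R0.654

This is a linear program. Let x1 = kg of cassava meal, x2 = kg of sunflower meal, x3 = kg of meat-and-bone meal, x4 = kg of barley bran, x5 = kg of canola meal.
Minimize 0.18x1 + 0.25x2 + 0.55x3 + 0.11x4 + 0.26x5 s.t.:
  26x1 + 296x2 + 513x3 + 140x4 + 394x5 ≥ 320   (crude protein)
  1x1 + 10.1x2 + 51.3x3 + 9.6x4 + 10.2x5 ≥ 44.7   (phosphorus)
  0.8x1 + 12.5x2 + 27.2x3 + 5.3x4 + 21.8x5 ≥ 42.7   (lysine)
  x1, x2, x3, x4, x5 ≥ 0.
The cheapest feasible vertex uses only meat-and-bone meal, canola meal; cassava meal, sunflower meal, barley bran are not used. There the phosphorus and lysine constraints are tight.
That vertex is x3 = 0.6409, x5 = 1.159.
Hence cost = 0.55·0.6409 + 0.26·1.159 = R0.65384.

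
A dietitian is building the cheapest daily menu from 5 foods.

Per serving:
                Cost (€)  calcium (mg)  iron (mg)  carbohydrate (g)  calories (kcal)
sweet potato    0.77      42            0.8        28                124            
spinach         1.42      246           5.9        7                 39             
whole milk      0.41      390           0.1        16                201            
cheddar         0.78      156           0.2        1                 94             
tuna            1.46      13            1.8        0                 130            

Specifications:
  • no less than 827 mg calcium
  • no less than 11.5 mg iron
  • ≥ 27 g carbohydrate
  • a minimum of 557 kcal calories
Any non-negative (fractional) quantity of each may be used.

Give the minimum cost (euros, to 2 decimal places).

Let x1 = servings of sweet potato, x2 = servings of spinach, x3 = servings of whole milk, x4 = servings of cheddar, x5 = servings of tuna.
Minimize 0.77x1 + 1.42x2 + 0.41x3 + 0.78x4 + 1.46x5 subject to:
  42x1 + 246x2 + 390x3 + 156x4 + 13x5 ≥ 827   (calcium)
  0.8x1 + 5.9x2 + 0.1x3 + 0.2x4 + 1.8x5 ≥ 11.5   (iron)
  28x1 + 7x2 + 16x3 + 1x4 ≥ 27   (carbohydrate)
  124x1 + 39x2 + 201x3 + 94x4 + 130x5 ≥ 557   (calories)
  x1, x2, x3, x4, x5 ≥ 0.
The optimal basis is {spinach, whole milk}; sweet potato, cheddar, tuna drop out. Binding constraints: iron and calories.
Solving gives x2 = 1.908, x3 = 2.401.
Objective = 1.42·1.908 + 0.41·2.401 = 3.6938.

€3.69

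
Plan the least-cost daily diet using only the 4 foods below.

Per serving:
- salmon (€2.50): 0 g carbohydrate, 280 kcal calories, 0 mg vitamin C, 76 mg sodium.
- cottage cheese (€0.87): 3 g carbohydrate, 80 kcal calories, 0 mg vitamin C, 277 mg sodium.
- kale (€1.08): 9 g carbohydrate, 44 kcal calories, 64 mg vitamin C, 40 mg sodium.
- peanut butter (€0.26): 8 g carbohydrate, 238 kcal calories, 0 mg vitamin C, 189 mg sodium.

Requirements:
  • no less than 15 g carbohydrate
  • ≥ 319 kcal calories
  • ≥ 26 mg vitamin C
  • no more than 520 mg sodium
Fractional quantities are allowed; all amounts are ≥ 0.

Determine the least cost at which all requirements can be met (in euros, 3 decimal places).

€0.807

Let x1 = servings of salmon, x2 = servings of cottage cheese, x3 = servings of kale, x4 = servings of peanut butter.
Minimize 2.5x1 + 0.87x2 + 1.08x3 + 0.26x4 with:
  3x2 + 9x3 + 8x4 ≥ 15   (carbohydrate)
  280x1 + 80x2 + 44x3 + 238x4 ≥ 319   (calories)
  64x3 ≥ 26   (vitamin C)
  76x1 + 277x2 + 40x3 + 189x4 ≤ 520   (sodium)
  x1, x2, x3, x4 ≥ 0.
At the optimum only kale, peanut butter are positive (salmon, cottage cheese = 0). Binding constraints: carbohydrate and vitamin C.
Optimal quantities: kale = 0.4062 servings, peanut butter = 1.418 servings.
Objective = 1.08·0.4062 + 0.26·1.418 = 0.80738.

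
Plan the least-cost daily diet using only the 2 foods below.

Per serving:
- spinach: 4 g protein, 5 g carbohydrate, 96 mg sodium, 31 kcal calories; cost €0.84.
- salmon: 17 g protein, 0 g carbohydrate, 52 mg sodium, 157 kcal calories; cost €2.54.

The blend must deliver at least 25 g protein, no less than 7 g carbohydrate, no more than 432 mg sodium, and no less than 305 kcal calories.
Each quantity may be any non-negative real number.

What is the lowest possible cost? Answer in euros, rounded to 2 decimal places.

€5.41

Let x1 = servings of spinach, x2 = servings of salmon.
min 0.84x1 + 2.54x2 subject to:
  4x1 + 17x2 ≥ 25   (protein)
  5x1 ≥ 7   (carbohydrate)
  96x1 + 52x2 ≤ 432   (sodium)
  31x1 + 157x2 ≥ 305   (calories)
  x1, x2 ≥ 0.
Both inputs are positive at the optimum. Binding constraints: carbohydrate and calories.
So spinach = 1.4 servings, salmon = 1.666 servings.
Total cost: 0.84·1.4 + 2.54·1.666 = 5.4076.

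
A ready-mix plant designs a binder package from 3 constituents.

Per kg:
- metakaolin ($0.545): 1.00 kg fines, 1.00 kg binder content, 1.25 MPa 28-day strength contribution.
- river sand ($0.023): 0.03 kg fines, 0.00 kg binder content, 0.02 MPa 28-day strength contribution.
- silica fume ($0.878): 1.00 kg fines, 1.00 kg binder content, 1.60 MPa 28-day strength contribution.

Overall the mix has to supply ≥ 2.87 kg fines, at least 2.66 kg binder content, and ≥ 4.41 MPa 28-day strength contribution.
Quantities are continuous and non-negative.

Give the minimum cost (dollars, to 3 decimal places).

$1.923

Let x1 = kg of metakaolin, x2 = kg of river sand, x3 = kg of silica fume.
Minimize 0.545x1 + 0.023x2 + 0.878x3 s.t.:
  1x1 + 0.03x2 + 1x3 ≥ 2.87   (fines)
  1x1 + 1x3 ≥ 2.66   (binder content)
  1.25x1 + 0.02x2 + 1.6x3 ≥ 4.41   (28-day strength contribution)
  x1, x2, x3 ≥ 0.
The cheapest feasible vertex uses only metakaolin; river sand, silica fume are not used. There the 28-day strength contribution constraint is tight.
So metakaolin = 3.528 kg.
Hence cost = 0.545·3.528 = $1.92276.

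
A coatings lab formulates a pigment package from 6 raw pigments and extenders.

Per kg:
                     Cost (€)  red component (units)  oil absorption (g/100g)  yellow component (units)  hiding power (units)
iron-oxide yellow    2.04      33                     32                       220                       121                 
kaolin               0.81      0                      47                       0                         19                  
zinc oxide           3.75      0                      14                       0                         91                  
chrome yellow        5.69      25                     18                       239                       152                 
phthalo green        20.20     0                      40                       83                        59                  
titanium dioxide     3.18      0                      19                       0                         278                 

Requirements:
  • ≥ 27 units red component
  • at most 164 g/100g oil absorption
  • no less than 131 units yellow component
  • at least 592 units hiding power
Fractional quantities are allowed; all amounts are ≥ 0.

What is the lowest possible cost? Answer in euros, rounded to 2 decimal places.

€7.31

Let x1 = kg of iron-oxide yellow, x2 = kg of kaolin, x3 = kg of zinc oxide, x4 = kg of chrome yellow, x5 = kg of phthalo green, x6 = kg of titanium dioxide.
min 2.04x1 + 0.81x2 + 3.75x3 + 5.69x4 + 20.2x5 + 3.18x6 s.t.:
  33x1 + 25x4 ≥ 27   (red component)
  32x1 + 47x2 + 14x3 + 18x4 + 40x5 + 19x6 ≤ 164   (oil absorption)
  220x1 + 239x4 + 83x5 ≥ 131   (yellow component)
  121x1 + 19x2 + 91x3 + 152x4 + 59x5 + 278x6 ≥ 592   (hiding power)
  x1, x2, x3, x4, x5, x6 ≥ 0.
At the optimum only iron-oxide yellow, titanium dioxide are positive (kaolin, zinc oxide, chrome yellow, phthalo green = 0). There the red component and hiding power constraints are tight.
That vertex is x1 = 0.8182, x6 = 1.773.
Total cost: 2.04·0.8182 + 3.18·1.773 = 7.3073.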